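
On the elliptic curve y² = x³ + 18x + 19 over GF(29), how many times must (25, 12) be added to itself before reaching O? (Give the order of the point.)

2P: tangent at (25, 12): λ = (3·25² + 18)/(2·12) ≡ 8/24. 24⁻¹ ≡ 23 (mod 29), so λ ≡ 8·23 ≡ 10.
  x = λ² - 25 - 25 = 100 - 50 ≡ 21; y = λ·(25 - 21) - 12 ≡ 28. → (21, 28)
3P: (21, 28) + (25, 12). λ = (12 - 28)/(25 - 21) ≡ 13/4 mod 29. 4⁻¹ ≡ 22 (mod 29) since 4·22 = 88 ≡ 1, so λ ≡ 25.
  x = λ² - 21 - 25 = 625 - 46 ≡ 28; y = λ·(21 - 28) - 28 ≡ 0. → (28, 0)
4P: (28, 0) + (25, 12). λ = (12 - 0)/(25 - 28) ≡ 12/26 mod 29. 26⁻¹ ≡ 19 (mod 29), so λ ≡ 25.
  x = λ² - 28 - 25 = 625 - 53 ≡ 21; y = λ·(28 - 21) - 0 ≡ 1. → (21, 1)
5P: (21, 1) + (25, 12). λ = (12 - 1)/(25 - 21) ≡ 11/4 mod 29. 4⁻¹ ≡ 22 (mod 29), so λ ≡ 10.
  x = λ² - 21 - 25 = 100 - 46 ≡ 25; y = λ·(21 - 25) - 1 ≡ 17. → (25, 17)
6P: (25, 17) + (25, 12): same x and y₁ ≡ -y₂, so the sum is O.
6P = O, so the order is 6.

6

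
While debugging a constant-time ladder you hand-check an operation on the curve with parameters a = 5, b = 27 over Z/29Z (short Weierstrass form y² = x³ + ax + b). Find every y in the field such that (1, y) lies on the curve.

x³ + 5x + 27 = 33 ≡ 4 (mod 29).
Square roots of 4 mod 29: 2 and 27 (since 2² = 4 ≡ 4).

2, 27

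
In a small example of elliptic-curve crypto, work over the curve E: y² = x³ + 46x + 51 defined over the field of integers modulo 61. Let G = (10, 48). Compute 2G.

tangent at (10, 48): λ = (3·10² + 46)/(2·48) ≡ 41/35. 35⁻¹ ≡ 7 (mod 61), so λ ≡ 41·7 ≡ 43.
  x = λ² - 10 - 10 = 1849 - 20 ≡ 60; y = λ·(10 - 60) - 48 ≡ 59. → (60, 59)

(60, 59)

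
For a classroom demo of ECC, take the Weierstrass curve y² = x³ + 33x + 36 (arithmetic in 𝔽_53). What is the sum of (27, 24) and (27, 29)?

The two points share x = 27 and their y-coordinates satisfy 24 + 29 ≡ 0 (mod 53), so they are inverses. Their sum is the point at infinity.

O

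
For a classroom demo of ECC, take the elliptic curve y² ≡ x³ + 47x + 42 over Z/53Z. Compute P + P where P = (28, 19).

tangent at (28, 19): λ = (3·28² + 47)/(2·19) ≡ 14/38. 38⁻¹ ≡ 7 (mod 53), so λ ≡ 14·7 ≡ 45.
  x = λ² - 28 - 28 = 2025 - 56 ≡ 8; y = λ·(28 - 8) - 19 ≡ 33. → (8, 33)

(8, 33)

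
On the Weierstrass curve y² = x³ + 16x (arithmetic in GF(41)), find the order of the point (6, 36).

8

2P: tangent at (6, 36): λ = (3·6² + 16)/(2·36) ≡ 1/31. 31⁻¹ ≡ 4 (mod 41) since 31·4 = 124 ≡ 1, so λ ≡ 1·4 ≡ 4.
  x = λ² - 6 - 6 = 16 - 12 ≡ 4; y = λ·(6 - 4) - 36 ≡ 13. → (4, 13)
3P: (4, 13) + (6, 36). λ = (36 - 13)/(6 - 4) ≡ 23/2 mod 41. 2⁻¹ ≡ 21 (mod 41) since 2·21 = 42 ≡ 1, so λ ≡ 32.
  x = λ² - 4 - 6 = 1024 - 10 ≡ 30; y = λ·(4 - 30) - 13 ≡ 16. → (30, 16)
4P: (30, 16) + (6, 36). λ = (36 - 16)/(6 - 30) ≡ 20/17 mod 41. 17⁻¹ ≡ 29 (mod 41) since 17·29 = 493 ≡ 1, so λ ≡ 6.
  x = λ² - 30 - 6 = 36 - 36 ≡ 0; y = λ·(30 - 0) - 16 ≡ 0. → (0, 0)
5P: (0, 0) + (6, 36). λ = (36 - 0)/(6 - 0) ≡ 36/6 mod 41. 6⁻¹ ≡ 7 (mod 41), so λ ≡ 6.
  x = λ² - 0 - 6 = 36 - 6 ≡ 30; y = λ·(0 - 30) - 0 ≡ 25. → (30, 25)
6P: (30, 25) + (6, 36). λ = (36 - 25)/(6 - 30) ≡ 11/17 mod 41. 17⁻¹ ≡ 29 (mod 41) since 17·29 = 493 ≡ 1, so λ ≡ 32.
  x = λ² - 30 - 6 = 1024 - 36 ≡ 4; y = λ·(30 - 4) - 25 ≡ 28. → (4, 28)
7P: (4, 28) + (6, 36). λ = (36 - 28)/(6 - 4) ≡ 8/2 mod 41. 2⁻¹ ≡ 21 (mod 41) since 2·21 = 42 ≡ 1, so λ ≡ 4.
  x = λ² - 4 - 6 = 16 - 10 ≡ 6; y = λ·(4 - 6) - 28 ≡ 5. → (6, 5)
8P: (6, 5) + (6, 36): same x and y₁ ≡ -y₂, so the sum is the point at infinity.
8P = the point at infinity, so the order is 8.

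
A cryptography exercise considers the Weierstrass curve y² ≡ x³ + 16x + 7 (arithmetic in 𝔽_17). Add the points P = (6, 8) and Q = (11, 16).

(8, 16)

(6, 8) + (11, 16). λ = (16 - 8)/(11 - 6) ≡ 8/5 mod 17. 5⁻¹ ≡ 7 (mod 17), so λ ≡ 5.
  x = λ² - 6 - 11 = 25 - 17 ≡ 8; y = λ·(6 - 8) - 8 ≡ 16. → (8, 16)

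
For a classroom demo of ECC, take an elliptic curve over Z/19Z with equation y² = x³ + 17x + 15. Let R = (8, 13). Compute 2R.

(3, 6)

tangent at (8, 13): λ = (3·8² + 17)/(2·13) ≡ 0/7. 7⁻¹ ≡ 11 (mod 19) since 7·11 = 77 ≡ 1, so λ ≡ 0·11 ≡ 0.
  x = λ² - 8 - 8 = 0 - 16 ≡ 3; y = λ·(8 - 3) - 13 ≡ 6. → (3, 6)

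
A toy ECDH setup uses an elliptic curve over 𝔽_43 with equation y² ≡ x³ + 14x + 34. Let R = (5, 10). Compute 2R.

(37, 11)

tangent at (5, 10): λ = (3·5² + 14)/(2·10) ≡ 3/20. 20⁻¹ ≡ 28 (mod 43) since 20·28 = 560 ≡ 1, so λ ≡ 3·28 ≡ 41.
  x = λ² - 5 - 5 = 1681 - 10 ≡ 37; y = λ·(5 - 37) - 10 ≡ 11. → (37, 11)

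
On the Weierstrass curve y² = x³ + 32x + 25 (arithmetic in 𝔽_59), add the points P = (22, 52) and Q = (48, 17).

(30, 45)

(22, 52) + (48, 17). λ = (17 - 52)/(48 - 22) ≡ 24/26 mod 59. 26⁻¹ ≡ 25 (mod 59) since 26·25 = 650 ≡ 1, so λ ≡ 10.
  x = λ² - 22 - 48 = 100 - 70 ≡ 30; y = λ·(22 - 30) - 52 ≡ 45. → (30, 45)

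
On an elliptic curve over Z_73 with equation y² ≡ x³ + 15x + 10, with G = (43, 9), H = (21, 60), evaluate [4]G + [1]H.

(21, 13)

First 4G:
Repeated addition: build up to 4G.
2G: tangent at (43, 9): λ = (3·43² + 15)/(2·9) ≡ 14/18. 18⁻¹ ≡ 69 (mod 73), so λ ≡ 14·69 ≡ 17.
  x = λ² - 43 - 43 = 289 - 86 ≡ 57; y = λ·(43 - 57) - 9 ≡ 45. → (57, 45)
3G: (57, 45) + (43, 9). λ = (9 - 45)/(43 - 57) ≡ 37/59 mod 73. 59⁻¹ ≡ 26 (mod 73), so λ ≡ 13.
  x = λ² - 57 - 43 = 169 - 100 ≡ 69; y = λ·(57 - 69) - 45 ≡ 18. → (69, 18)
4G: (69, 18) + (43, 9). λ = (9 - 18)/(43 - 69) ≡ 64/47 mod 73. 47⁻¹ ≡ 14 (mod 73), so λ ≡ 20.
  x = λ² - 69 - 43 = 400 - 112 ≡ 69; y = λ·(69 - 69) - 18 ≡ 55. → (69, 55)
4G = (69, 55).
Finally 4G + H:
(69, 55) + (21, 60). λ = (60 - 55)/(21 - 69) ≡ 5/25 mod 73. 25⁻¹ ≡ 38 (mod 73), so λ ≡ 44.
  x = λ² - 69 - 21 = 1936 - 90 ≡ 21; y = λ·(69 - 21) - 55 ≡ 13. → (21, 13)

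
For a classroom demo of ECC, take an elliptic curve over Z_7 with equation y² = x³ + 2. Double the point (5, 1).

(5, 6)

tangent at (5, 1): λ = (3·5² + 0)/(2·1) ≡ 5/2. 2⁻¹ ≡ 4 (mod 7) since 2·4 = 8 ≡ 1, so λ ≡ 5·4 ≡ 6.
  x = λ² - 5 - 5 = 36 - 10 ≡ 5; y = λ·(5 - 5) - 1 ≡ 6. → (5, 6)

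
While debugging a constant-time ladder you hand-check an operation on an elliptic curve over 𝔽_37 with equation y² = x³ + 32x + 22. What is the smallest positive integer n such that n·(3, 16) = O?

3

2P: tangent at (3, 16): λ = (3·3² + 32)/(2·16) ≡ 22/32. 32⁻¹ ≡ 22 (mod 37) since 32·22 = 704 ≡ 1, so λ ≡ 22·22 ≡ 3.
  x = λ² - 3 - 3 = 9 - 6 ≡ 3; y = λ·(3 - 3) - 16 ≡ 21. → (3, 21)
3P: (3, 21) + (3, 16): same x and y₁ ≡ -y₂, so the sum is O.
3P = O, so the order is 3.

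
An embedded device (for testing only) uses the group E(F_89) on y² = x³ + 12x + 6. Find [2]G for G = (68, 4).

tangent at (68, 4): λ = (3·68² + 12)/(2·4) ≡ 0/8. 8⁻¹ ≡ 78 (mod 89), so λ ≡ 0·78 ≡ 0.
  x = λ² - 68 - 68 = 0 - 136 ≡ 42; y = λ·(68 - 42) - 4 ≡ 85. → (42, 85)

(42, 85)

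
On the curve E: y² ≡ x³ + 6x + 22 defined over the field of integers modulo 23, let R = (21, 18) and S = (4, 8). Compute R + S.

(11, 19)

(21, 18) + (4, 8). λ = (8 - 18)/(4 - 21) ≡ 13/6 mod 23. 6⁻¹ ≡ 4 (mod 23) since 6·4 = 24 ≡ 1, so λ ≡ 6.
  x = λ² - 21 - 4 = 36 - 25 ≡ 11; y = λ·(21 - 11) - 18 ≡ 19. → (11, 19)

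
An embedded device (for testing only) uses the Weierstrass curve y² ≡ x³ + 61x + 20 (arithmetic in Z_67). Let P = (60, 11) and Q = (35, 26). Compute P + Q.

(34, 27)

(60, 11) + (35, 26). λ = (26 - 11)/(35 - 60) ≡ 15/42 mod 67. 42⁻¹ ≡ 8 (mod 67) since 42·8 = 336 ≡ 1, so λ ≡ 53.
  x = λ² - 60 - 35 = 2809 - 95 ≡ 34; y = λ·(60 - 34) - 11 ≡ 27. → (34, 27)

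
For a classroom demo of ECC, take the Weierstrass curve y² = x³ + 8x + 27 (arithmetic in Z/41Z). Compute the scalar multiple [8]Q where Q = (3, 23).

Repeated addition: build up to 8Q.
2Q: tangent at (3, 23): λ = (3·3² + 8)/(2·23) ≡ 35/5. 5⁻¹ ≡ 33 (mod 41) since 5·33 = 165 ≡ 1, so λ ≡ 35·33 ≡ 7.
  x = λ² - 3 - 3 = 49 - 6 ≡ 2; y = λ·(3 - 2) - 23 ≡ 25. → (2, 25)
3Q: (2, 25) + (3, 23). λ = (23 - 25)/(3 - 2) ≡ 39/1 mod 41. 1⁻¹ ≡ 1 (mod 41) since 1·1 = 1 ≡ 1, so λ ≡ 39.
  x = λ² - 2 - 3 = 1521 - 5 ≡ 40; y = λ·(2 - 40) - 25 ≡ 10. → (40, 10)
4Q: (40, 10) + (3, 23). λ = (23 - 10)/(3 - 40) ≡ 13/4 mod 41. 4⁻¹ ≡ 31 (mod 41), so λ ≡ 34.
  x = λ² - 40 - 3 = 1156 - 43 ≡ 6; y = λ·(40 - 6) - 10 ≡ 39. → (6, 39)
5Q: (6, 39) + (3, 23). λ = (23 - 39)/(3 - 6) ≡ 25/38 mod 41. 38⁻¹ ≡ 27 (mod 41), so λ ≡ 19.
  x = λ² - 6 - 3 = 361 - 9 ≡ 24; y = λ·(6 - 24) - 39 ≡ 29. → (24, 29)
6Q: (24, 29) + (3, 23). λ = (23 - 29)/(3 - 24) ≡ 35/20 mod 41. 20⁻¹ ≡ 39 (mod 41), so λ ≡ 12.
  x = λ² - 24 - 3 = 144 - 27 ≡ 35; y = λ·(24 - 35) - 29 ≡ 3. → (35, 3)
7Q: (35, 3) + (3, 23). λ = (23 - 3)/(3 - 35) ≡ 20/9 mod 41. 9⁻¹ ≡ 32 (mod 41) since 9·32 = 288 ≡ 1, so λ ≡ 25.
  x = λ² - 35 - 3 = 625 - 38 ≡ 13; y = λ·(35 - 13) - 3 ≡ 14. → (13, 14)
8Q: (13, 14) + (3, 23). λ = (23 - 14)/(3 - 13) ≡ 9/31 mod 41. 31⁻¹ ≡ 4 (mod 41) since 31·4 = 124 ≡ 1, so λ ≡ 36.
  x = λ² - 13 - 3 = 1296 - 16 ≡ 9; y = λ·(13 - 9) - 14 ≡ 7. → (9, 7)

(9, 7)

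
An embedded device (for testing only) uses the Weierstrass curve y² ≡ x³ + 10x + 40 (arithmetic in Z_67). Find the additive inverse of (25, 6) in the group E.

-(25, 6) = (25, -6 mod 67) = (25, 61).

(25, 61)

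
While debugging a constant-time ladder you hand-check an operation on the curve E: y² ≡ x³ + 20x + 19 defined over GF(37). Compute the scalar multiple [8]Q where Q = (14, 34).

(13, 21)

Double-and-add on 8 = (1000)₂. Start with Q = (14, 34) for the leading 1-bit.
double: tangent at (14, 34): λ = (3·14² + 20)/(2·34) ≡ 16/31. 31⁻¹ ≡ 6 (mod 37) since 31·6 = 186 ≡ 1, so λ ≡ 16·6 ≡ 22.
  x = λ² - 14 - 14 = 484 - 28 ≡ 12; y = λ·(14 - 12) - 34 ≡ 10. → (12, 10)
double: tangent at (12, 10): λ = (3·12² + 20)/(2·10) ≡ 8/20. 20⁻¹ ≡ 13 (mod 37), so λ ≡ 8·13 ≡ 30.
  x = λ² - 12 - 12 = 900 - 24 ≡ 25; y = λ·(12 - 25) - 10 ≡ 7. → (25, 7)
double: tangent at (25, 7): λ = (3·25² + 20)/(2·7) ≡ 8/14. 14⁻¹ ≡ 8 (mod 37), so λ ≡ 8·8 ≡ 27.
  x = λ² - 25 - 25 = 729 - 50 ≡ 13; y = λ·(25 - 13) - 7 ≡ 21. → (13, 21)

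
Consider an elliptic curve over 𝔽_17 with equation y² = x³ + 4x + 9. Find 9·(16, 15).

O

Write G = (16, 15).
Double-and-add on 9 = (1001)₂. Start with G = (16, 15) for the leading 1-bit.
double: tangent at (16, 15): λ = (3·16² + 4)/(2·15) ≡ 7/13. 13⁻¹ ≡ 4 (mod 17) since 13·4 = 52 ≡ 1, so λ ≡ 7·4 ≡ 11.
  x = λ² - 16 - 16 = 121 - 32 ≡ 4; y = λ·(16 - 4) - 15 ≡ 15. → (4, 15)
double: tangent at (4, 15): λ = (3·4² + 4)/(2·15) ≡ 1/13. 13⁻¹ ≡ 4 (mod 17), so λ ≡ 1·4 ≡ 4.
  x = λ² - 4 - 4 = 16 - 8 ≡ 8; y = λ·(4 - 8) - 15 ≡ 3. → (8, 3)
double: tangent at (8, 3): λ = (3·8² + 4)/(2·3) ≡ 9/6. 6⁻¹ ≡ 3 (mod 17) since 6·3 = 18 ≡ 1, so λ ≡ 9·3 ≡ 10.
  x = λ² - 8 - 8 = 100 - 16 ≡ 16; y = λ·(8 - 16) - 3 ≡ 2. → (16, 2)
add G: (16, 2) + (16, 15): same x and y₁ ≡ -y₂, so the sum is 𝒪.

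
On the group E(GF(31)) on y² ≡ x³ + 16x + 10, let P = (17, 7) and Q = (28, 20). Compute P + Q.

(2, 22)

(17, 7) + (28, 20). λ = (20 - 7)/(28 - 17) ≡ 13/11 mod 31. 11⁻¹ ≡ 17 (mod 31), so λ ≡ 4.
  x = λ² - 17 - 28 = 16 - 45 ≡ 2; y = λ·(17 - 2) - 7 ≡ 22. → (2, 22)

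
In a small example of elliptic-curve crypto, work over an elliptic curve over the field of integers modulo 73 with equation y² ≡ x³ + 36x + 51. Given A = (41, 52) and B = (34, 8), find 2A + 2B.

(68, 29)

First 2A:
Repeated addition: build up to 2A.
2A: tangent at (41, 52): λ = (3·41² + 36)/(2·52) ≡ 42/31. 31⁻¹ ≡ 33 (mod 73) since 31·33 = 1023 ≡ 1, so λ ≡ 42·33 ≡ 72.
  x = λ² - 41 - 41 = 5184 - 82 ≡ 65; y = λ·(41 - 65) - 52 ≡ 45. → (65, 45)
2A = (65, 45).
Next 2B:
Repeated addition: build up to 2B.
2B: tangent at (34, 8): λ = (3·34² + 36)/(2·8) ≡ 0/16. 16⁻¹ ≡ 32 (mod 73), so λ ≡ 0·32 ≡ 0.
  x = λ² - 34 - 34 = 0 - 68 ≡ 5; y = λ·(34 - 5) - 8 ≡ 65. → (5, 65)
2B = (5, 65).
Finally 2A + 2B:
(65, 45) + (5, 65). λ = (65 - 45)/(5 - 65) ≡ 20/13 mod 73. 13⁻¹ ≡ 45 (mod 73), so λ ≡ 24.
  x = λ² - 65 - 5 = 576 - 70 ≡ 68; y = λ·(65 - 68) - 45 ≡ 29. → (68, 29)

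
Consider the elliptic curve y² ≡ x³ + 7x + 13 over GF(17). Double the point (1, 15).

tangent at (1, 15): λ = (3·1² + 7)/(2·15) ≡ 10/13. 13⁻¹ ≡ 4 (mod 17), so λ ≡ 10·4 ≡ 6.
  x = λ² - 1 - 1 = 36 - 2 ≡ 0; y = λ·(1 - 0) - 15 ≡ 8. → (0, 8)

(0, 8)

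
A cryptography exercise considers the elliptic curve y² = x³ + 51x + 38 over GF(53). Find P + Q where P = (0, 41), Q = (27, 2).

(15, 16)

(0, 41) + (27, 2). λ = (2 - 41)/(27 - 0) ≡ 14/27 mod 53. 27⁻¹ ≡ 2 (mod 53) since 27·2 = 54 ≡ 1, so λ ≡ 28.
  x = λ² - 0 - 27 = 784 - 27 ≡ 15; y = λ·(0 - 15) - 41 ≡ 16. → (15, 16)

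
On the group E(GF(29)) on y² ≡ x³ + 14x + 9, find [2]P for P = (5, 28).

(20, 16)

tangent at (5, 28): λ = (3·5² + 14)/(2·28) ≡ 2/27. 27⁻¹ ≡ 14 (mod 29) since 27·14 = 378 ≡ 1, so λ ≡ 2·14 ≡ 28.
  x = λ² - 5 - 5 = 784 - 10 ≡ 20; y = λ·(5 - 20) - 28 ≡ 16. → (20, 16)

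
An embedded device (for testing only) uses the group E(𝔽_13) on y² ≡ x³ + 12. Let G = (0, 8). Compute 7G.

Double-and-add on 7 = (111)₂. Start with G = (0, 8) for the leading 1-bit.
double: tangent at (0, 8): λ = (3·0² + 0)/(2·8) ≡ 0/3. 3⁻¹ ≡ 9 (mod 13), so λ ≡ 0·9 ≡ 0.
  x = λ² - 0 - 0 = 0 - 0 ≡ 0; y = λ·(0 - 0) - 8 ≡ 5. → (0, 5)
add G: (0, 5) + (0, 8): same x and y₁ ≡ -y₂, so the sum is O.
double: O + O = O (identity).
add G: O + (0, 8) = (0, 8) (identity).

(0, 8)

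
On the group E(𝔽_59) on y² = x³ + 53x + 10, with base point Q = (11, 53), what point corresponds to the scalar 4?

Double-and-add on 4 = (100)₂. Start with Q = (11, 53) for the leading 1-bit.
double: tangent at (11, 53): λ = (3·11² + 53)/(2·53) ≡ 3/47. 47⁻¹ ≡ 54 (mod 59) since 47·54 = 2538 ≡ 1, so λ ≡ 3·54 ≡ 44.
  x = λ² - 11 - 11 = 1936 - 22 ≡ 26; y = λ·(11 - 26) - 53 ≡ 54. → (26, 54)
double: tangent at (26, 54): λ = (3·26² + 53)/(2·54) ≡ 16/49. 49⁻¹ ≡ 53 (mod 59), so λ ≡ 16·53 ≡ 22.
  x = λ² - 26 - 26 = 484 - 52 ≡ 19; y = λ·(26 - 19) - 54 ≡ 41. → (19, 41)

(19, 41)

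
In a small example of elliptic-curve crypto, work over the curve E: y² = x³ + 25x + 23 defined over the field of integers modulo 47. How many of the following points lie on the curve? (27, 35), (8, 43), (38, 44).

1

(27, 35): 35² ≡ 3, rhs ≡ 30 → off.
(8, 43): 43² ≡ 16, rhs ≡ 30 → off.
(38, 44): 44² ≡ 9, rhs ≡ 9 → on.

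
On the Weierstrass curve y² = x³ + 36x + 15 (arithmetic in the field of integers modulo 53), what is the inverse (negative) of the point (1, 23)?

(1, 30)

-(1, 23) = (1, -23 mod 53) = (1, 30).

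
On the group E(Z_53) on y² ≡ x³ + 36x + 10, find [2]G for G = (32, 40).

(2, 39)

tangent at (32, 40): λ = (3·32² + 36)/(2·40) ≡ 34/27. 27⁻¹ ≡ 2 (mod 53) since 27·2 = 54 ≡ 1, so λ ≡ 34·2 ≡ 15.
  x = λ² - 32 - 32 = 225 - 64 ≡ 2; y = λ·(32 - 2) - 40 ≡ 39. → (2, 39)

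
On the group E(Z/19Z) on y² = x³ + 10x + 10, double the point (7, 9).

tangent at (7, 9): λ = (3·7² + 10)/(2·9) ≡ 5/18. 18⁻¹ ≡ 18 (mod 19), so λ ≡ 5·18 ≡ 14.
  x = λ² - 7 - 7 = 196 - 14 ≡ 11; y = λ·(7 - 11) - 9 ≡ 11. → (11, 11)

(11, 11)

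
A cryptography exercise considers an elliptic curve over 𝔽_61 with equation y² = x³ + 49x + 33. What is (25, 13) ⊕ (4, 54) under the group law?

(17, 44)

(25, 13) + (4, 54). λ = (54 - 13)/(4 - 25) ≡ 41/40 mod 61. 40⁻¹ ≡ 29 (mod 61), so λ ≡ 30.
  x = λ² - 25 - 4 = 900 - 29 ≡ 17; y = λ·(25 - 17) - 13 ≡ 44. → (17, 44)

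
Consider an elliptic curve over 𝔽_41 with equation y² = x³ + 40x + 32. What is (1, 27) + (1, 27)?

(7, 32)

tangent at (1, 27): λ = (3·1² + 40)/(2·27) ≡ 2/13. 13⁻¹ ≡ 19 (mod 41), so λ ≡ 2·19 ≡ 38.
  x = λ² - 1 - 1 = 1444 - 2 ≡ 7; y = λ·(1 - 7) - 27 ≡ 32. → (7, 32)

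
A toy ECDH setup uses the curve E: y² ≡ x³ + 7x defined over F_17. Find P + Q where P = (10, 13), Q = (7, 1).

(16, 14)

(10, 13) + (7, 1). λ = (1 - 13)/(7 - 10) ≡ 5/14 mod 17. 14⁻¹ ≡ 11 (mod 17) since 14·11 = 154 ≡ 1, so λ ≡ 4.
  x = λ² - 10 - 7 = 16 - 17 ≡ 16; y = λ·(10 - 16) - 13 ≡ 14. → (16, 14)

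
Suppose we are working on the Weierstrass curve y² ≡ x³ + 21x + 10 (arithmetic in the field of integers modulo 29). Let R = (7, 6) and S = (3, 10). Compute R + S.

(20, 7)

(7, 6) + (3, 10). λ = (10 - 6)/(3 - 7) ≡ 4/25 mod 29. 25⁻¹ ≡ 7 (mod 29), so λ ≡ 28.
  x = λ² - 7 - 3 = 784 - 10 ≡ 20; y = λ·(7 - 20) - 6 ≡ 7. → (20, 7)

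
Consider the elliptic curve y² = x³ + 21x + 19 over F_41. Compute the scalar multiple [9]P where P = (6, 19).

(17, 0)

Double-and-add on 9 = (1001)₂. Start with P = (6, 19) for the leading 1-bit.
double: tangent at (6, 19): λ = (3·6² + 21)/(2·19) ≡ 6/38. 38⁻¹ ≡ 27 (mod 41), so λ ≡ 6·27 ≡ 39.
  x = λ² - 6 - 6 = 1521 - 12 ≡ 33; y = λ·(6 - 33) - 19 ≡ 35. → (33, 35)
double: tangent at (33, 35): λ = (3·33² + 21)/(2·35) ≡ 8/29. 29⁻¹ ≡ 17 (mod 41) since 29·17 = 493 ≡ 1, so λ ≡ 8·17 ≡ 13.
  x = λ² - 33 - 33 = 169 - 66 ≡ 21; y = λ·(33 - 21) - 35 ≡ 39. → (21, 39)
double: tangent at (21, 39): λ = (3·21² + 21)/(2·39) ≡ 32/37. 37⁻¹ ≡ 10 (mod 41), so λ ≡ 32·10 ≡ 33.
  x = λ² - 21 - 21 = 1089 - 42 ≡ 22; y = λ·(21 - 22) - 39 ≡ 10. → (22, 10)
add P: (22, 10) + (6, 19). λ = (19 - 10)/(6 - 22) ≡ 9/25 mod 41. 25⁻¹ ≡ 23 (mod 41) since 25·23 = 575 ≡ 1, so λ ≡ 2.
  x = λ² - 22 - 6 = 4 - 28 ≡ 17; y = λ·(22 - 17) - 10 ≡ 0. → (17, 0)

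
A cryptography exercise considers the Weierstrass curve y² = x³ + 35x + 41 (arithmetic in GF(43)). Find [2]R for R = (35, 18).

tangent at (35, 18): λ = (3·35² + 35)/(2·18) ≡ 12/36. 36⁻¹ ≡ 6 (mod 43), so λ ≡ 12·6 ≡ 29.
  x = λ² - 35 - 35 = 841 - 70 ≡ 40; y = λ·(35 - 40) - 18 ≡ 9. → (40, 9)

(40, 9)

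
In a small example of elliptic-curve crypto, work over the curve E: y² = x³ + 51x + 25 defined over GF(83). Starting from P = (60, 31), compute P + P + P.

(13, 35)

Repeated addition: build up to 3P.
2P: tangent at (60, 31): λ = (3·60² + 51)/(2·31) ≡ 61/62. 62⁻¹ ≡ 79 (mod 83), so λ ≡ 61·79 ≡ 5.
  x = λ² - 60 - 60 = 25 - 120 ≡ 71; y = λ·(60 - 71) - 31 ≡ 80. → (71, 80)
3P: (71, 80) + (60, 31). λ = (31 - 80)/(60 - 71) ≡ 34/72 mod 83. 72⁻¹ ≡ 15 (mod 83), so λ ≡ 12.
  x = λ² - 71 - 60 = 144 - 131 ≡ 13; y = λ·(71 - 13) - 80 ≡ 35. → (13, 35)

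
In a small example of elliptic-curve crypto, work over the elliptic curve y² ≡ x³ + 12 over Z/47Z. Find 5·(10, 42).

(9, 6)

Write G = (10, 42).
Double-and-add on 5 = (101)₂. Start with G = (10, 42) for the leading 1-bit.
double: tangent at (10, 42): λ = (3·10² + 0)/(2·42) ≡ 18/37. 37⁻¹ ≡ 14 (mod 47) since 37·14 = 518 ≡ 1, so λ ≡ 18·14 ≡ 17.
  x = λ² - 10 - 10 = 289 - 20 ≡ 34; y = λ·(10 - 34) - 42 ≡ 20. → (34, 20)
double: tangent at (34, 20): λ = (3·34² + 0)/(2·20) ≡ 37/40. 40⁻¹ ≡ 20 (mod 47), so λ ≡ 37·20 ≡ 35.
  x = λ² - 34 - 34 = 1225 - 68 ≡ 29; y = λ·(34 - 29) - 20 ≡ 14. → (29, 14)
add G: (29, 14) + (10, 42). λ = (42 - 14)/(10 - 29) ≡ 28/28 mod 47. 28⁻¹ ≡ 42 (mod 47), so λ ≡ 1.
  x = λ² - 29 - 10 = 1 - 39 ≡ 9; y = λ·(29 - 9) - 14 ≡ 6. → (9, 6)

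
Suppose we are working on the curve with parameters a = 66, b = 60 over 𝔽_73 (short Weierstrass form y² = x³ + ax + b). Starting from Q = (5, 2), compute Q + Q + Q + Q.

(20, 67)

Repeated addition: build up to 4Q.
2Q: tangent at (5, 2): λ = (3·5² + 66)/(2·2) ≡ 68/4. 4⁻¹ ≡ 55 (mod 73) since 4·55 = 220 ≡ 1, so λ ≡ 68·55 ≡ 17.
  x = λ² - 5 - 5 = 289 - 10 ≡ 60; y = λ·(5 - 60) - 2 ≡ 12. → (60, 12)
3Q: (60, 12) + (5, 2). λ = (2 - 12)/(5 - 60) ≡ 63/18 mod 73. 18⁻¹ ≡ 69 (mod 73) since 18·69 = 1242 ≡ 1, so λ ≡ 40.
  x = λ² - 60 - 5 = 1600 - 65 ≡ 2; y = λ·(60 - 2) - 12 ≡ 45. → (2, 45)
4Q: (2, 45) + (5, 2). λ = (2 - 45)/(5 - 2) ≡ 30/3 mod 73. 3⁻¹ ≡ 49 (mod 73) since 3·49 = 147 ≡ 1, so λ ≡ 10.
  x = λ² - 2 - 5 = 100 - 7 ≡ 20; y = λ·(2 - 20) - 45 ≡ 67. → (20, 67)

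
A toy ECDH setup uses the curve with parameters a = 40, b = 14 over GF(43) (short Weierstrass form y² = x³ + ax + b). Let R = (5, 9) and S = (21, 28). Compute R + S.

(30, 7)

(5, 9) + (21, 28). λ = (28 - 9)/(21 - 5) ≡ 19/16 mod 43. 16⁻¹ ≡ 35 (mod 43) since 16·35 = 560 ≡ 1, so λ ≡ 20.
  x = λ² - 5 - 21 = 400 - 26 ≡ 30; y = λ·(5 - 30) - 9 ≡ 7. → (30, 7)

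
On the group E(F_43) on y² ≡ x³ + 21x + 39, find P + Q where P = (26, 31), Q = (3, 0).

(35, 41)

(26, 31) + (3, 0). λ = (0 - 31)/(3 - 26) ≡ 12/20 mod 43. 20⁻¹ ≡ 28 (mod 43), so λ ≡ 35.
  x = λ² - 26 - 3 = 1225 - 29 ≡ 35; y = λ·(26 - 35) - 31 ≡ 41. → (35, 41)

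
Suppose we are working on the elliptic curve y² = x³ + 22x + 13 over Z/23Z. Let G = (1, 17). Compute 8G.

(14, 11)

Repeated addition: build up to 8G.
2G: tangent at (1, 17): λ = (3·1² + 22)/(2·17) ≡ 2/11. 11⁻¹ ≡ 21 (mod 23), so λ ≡ 2·21 ≡ 19.
  x = λ² - 1 - 1 = 361 - 2 ≡ 14; y = λ·(1 - 14) - 17 ≡ 12. → (14, 12)
3G: (14, 12) + (1, 17). λ = (17 - 12)/(1 - 14) ≡ 5/10 mod 23. 10⁻¹ ≡ 7 (mod 23), so λ ≡ 12.
  x = λ² - 14 - 1 = 144 - 15 ≡ 14; y = λ·(14 - 14) - 12 ≡ 11. → (14, 11)
4G: (14, 11) + (1, 17). λ = (17 - 11)/(1 - 14) ≡ 6/10 mod 23. 10⁻¹ ≡ 7 (mod 23) since 10·7 = 70 ≡ 1, so λ ≡ 19.
  x = λ² - 14 - 1 = 361 - 15 ≡ 1; y = λ·(14 - 1) - 11 ≡ 6. → (1, 6)
5G: (1, 6) + (1, 17): same x and y₁ ≡ -y₂, so the sum is 𝒪.
6G: 𝒪 + (1, 17) = (1, 17) (identity).
7G: tangent at (1, 17): λ = (3·1² + 22)/(2·17) ≡ 2/11. 11⁻¹ ≡ 21 (mod 23), so λ ≡ 2·21 ≡ 19.
  x = λ² - 1 - 1 = 361 - 2 ≡ 14; y = λ·(1 - 14) - 17 ≡ 12. → (14, 12)
8G: (14, 12) + (1, 17). λ = (17 - 12)/(1 - 14) ≡ 5/10 mod 23. 10⁻¹ ≡ 7 (mod 23) since 10·7 = 70 ≡ 1, so λ ≡ 12.
  x = λ² - 14 - 1 = 144 - 15 ≡ 14; y = λ·(14 - 14) - 12 ≡ 11. → (14, 11)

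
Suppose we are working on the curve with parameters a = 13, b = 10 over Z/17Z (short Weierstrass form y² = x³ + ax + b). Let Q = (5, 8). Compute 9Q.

(6, 7)

Double-and-add on 9 = (1001)₂. Start with Q = (5, 8) for the leading 1-bit.
double: tangent at (5, 8): λ = (3·5² + 13)/(2·8) ≡ 3/16. 16⁻¹ ≡ 16 (mod 17), so λ ≡ 3·16 ≡ 14.
  x = λ² - 5 - 5 = 196 - 10 ≡ 16; y = λ·(5 - 16) - 8 ≡ 8. → (16, 8)
double: tangent at (16, 8): λ = (3·16² + 13)/(2·8) ≡ 16/16. 16⁻¹ ≡ 16 (mod 17) since 16·16 = 256 ≡ 1, so λ ≡ 16·16 ≡ 1.
  x = λ² - 16 - 16 = 1 - 32 ≡ 3; y = λ·(16 - 3) - 8 ≡ 5. → (3, 5)
double: tangent at (3, 5): λ = (3·3² + 13)/(2·5) ≡ 6/10. 10⁻¹ ≡ 12 (mod 17) since 10·12 = 120 ≡ 1, so λ ≡ 6·12 ≡ 4.
  x = λ² - 3 - 3 = 16 - 6 ≡ 10; y = λ·(3 - 10) - 5 ≡ 1. → (10, 1)
add Q: (10, 1) + (5, 8). λ = (8 - 1)/(5 - 10) ≡ 7/12 mod 17. 12⁻¹ ≡ 10 (mod 17), so λ ≡ 2.
  x = λ² - 10 - 5 = 4 - 15 ≡ 6; y = λ·(10 - 6) - 1 ≡ 7. → (6, 7)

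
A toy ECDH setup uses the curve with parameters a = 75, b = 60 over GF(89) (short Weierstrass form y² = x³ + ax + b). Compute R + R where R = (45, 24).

(71, 49)

tangent at (45, 24): λ = (3·45² + 75)/(2·24) ≡ 9/48. 48⁻¹ ≡ 13 (mod 89), so λ ≡ 9·13 ≡ 28.
  x = λ² - 45 - 45 = 784 - 90 ≡ 71; y = λ·(45 - 71) - 24 ≡ 49. → (71, 49)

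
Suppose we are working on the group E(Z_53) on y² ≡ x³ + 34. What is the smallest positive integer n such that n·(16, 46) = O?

9

2P: tangent at (16, 46): λ = (3·16² + 0)/(2·46) ≡ 26/39. 39⁻¹ ≡ 34 (mod 53) since 39·34 = 1326 ≡ 1, so λ ≡ 26·34 ≡ 36.
  x = λ² - 16 - 16 = 1296 - 32 ≡ 45; y = λ·(16 - 45) - 46 ≡ 23. → (45, 23)
3P: (45, 23) + (16, 46). λ = (46 - 23)/(16 - 45) ≡ 23/24 mod 53. 24⁻¹ ≡ 42 (mod 53) since 24·42 = 1008 ≡ 1, so λ ≡ 12.
  x = λ² - 45 - 16 = 144 - 61 ≡ 30; y = λ·(45 - 30) - 23 ≡ 51. → (30, 51)
4P: (30, 51) + (16, 46). λ = (46 - 51)/(16 - 30) ≡ 48/39 mod 53. 39⁻¹ ≡ 34 (mod 53) since 39·34 = 1326 ≡ 1, so λ ≡ 42.
  x = λ² - 30 - 16 = 1764 - 46 ≡ 22; y = λ·(30 - 22) - 51 ≡ 20. → (22, 20)
5P: (22, 20) + (16, 46). λ = (46 - 20)/(16 - 22) ≡ 26/47 mod 53. 47⁻¹ ≡ 44 (mod 53) since 47·44 = 2068 ≡ 1, so λ ≡ 31.
  x = λ² - 22 - 16 = 961 - 38 ≡ 22; y = λ·(22 - 22) - 20 ≡ 33. → (22, 33)
6P: (22, 33) + (16, 46). λ = (46 - 33)/(16 - 22) ≡ 13/47 mod 53. 47⁻¹ ≡ 44 (mod 53), so λ ≡ 42.
  x = λ² - 22 - 16 = 1764 - 38 ≡ 30; y = λ·(22 - 30) - 33 ≡ 2. → (30, 2)
7P: (30, 2) + (16, 46). λ = (46 - 2)/(16 - 30) ≡ 44/39 mod 53. 39⁻¹ ≡ 34 (mod 53), so λ ≡ 12.
  x = λ² - 30 - 16 = 144 - 46 ≡ 45; y = λ·(30 - 45) - 2 ≡ 30. → (45, 30)
8P: (45, 30) + (16, 46). λ = (46 - 30)/(16 - 45) ≡ 16/24 mod 53. 24⁻¹ ≡ 42 (mod 53), so λ ≡ 36.
  x = λ² - 45 - 16 = 1296 - 61 ≡ 16; y = λ·(45 - 16) - 30 ≡ 7. → (16, 7)
9P: (16, 7) + (16, 46): same x and y₁ ≡ -y₂, so the sum is O.
9P = O, so the order is 9.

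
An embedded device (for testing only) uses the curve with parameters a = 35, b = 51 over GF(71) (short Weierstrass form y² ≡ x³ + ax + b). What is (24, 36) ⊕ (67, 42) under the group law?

(24, 36) + (67, 42). λ = (42 - 36)/(67 - 24) ≡ 6/43 mod 71. 43⁻¹ ≡ 38 (mod 71), so λ ≡ 15.
  x = λ² - 24 - 67 = 225 - 91 ≡ 63; y = λ·(24 - 63) - 36 ≡ 18. → (63, 18)

(63, 18)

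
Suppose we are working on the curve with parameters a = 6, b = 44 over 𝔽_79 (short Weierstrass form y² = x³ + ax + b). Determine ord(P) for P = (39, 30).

5

2P: tangent at (39, 30): λ = (3·39² + 6)/(2·30) ≡ 66/60. 60⁻¹ ≡ 54 (mod 79), so λ ≡ 66·54 ≡ 9.
  x = λ² - 39 - 39 = 81 - 78 ≡ 3; y = λ·(39 - 3) - 30 ≡ 57. → (3, 57)
3P: (3, 57) + (39, 30). λ = (30 - 57)/(39 - 3) ≡ 52/36 mod 79. 36⁻¹ ≡ 11 (mod 79) since 36·11 = 396 ≡ 1, so λ ≡ 19.
  x = λ² - 3 - 39 = 361 - 42 ≡ 3; y = λ·(3 - 3) - 57 ≡ 22. → (3, 22)
4P: (3, 22) + (39, 30). λ = (30 - 22)/(39 - 3) ≡ 8/36 mod 79. 36⁻¹ ≡ 11 (mod 79) since 36·11 = 396 ≡ 1, so λ ≡ 9.
  x = λ² - 3 - 39 = 81 - 42 ≡ 39; y = λ·(3 - 39) - 22 ≡ 49. → (39, 49)
5P: (39, 49) + (39, 30): same x and y₁ ≡ -y₂, so the sum is ∞.
5P = ∞, so the order is 5.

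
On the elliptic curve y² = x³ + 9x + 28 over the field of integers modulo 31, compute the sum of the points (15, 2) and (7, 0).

(11, 30)

(15, 2) + (7, 0). λ = (0 - 2)/(7 - 15) ≡ 29/23 mod 31. 23⁻¹ ≡ 27 (mod 31), so λ ≡ 8.
  x = λ² - 15 - 7 = 64 - 22 ≡ 11; y = λ·(15 - 11) - 2 ≡ 30. → (11, 30)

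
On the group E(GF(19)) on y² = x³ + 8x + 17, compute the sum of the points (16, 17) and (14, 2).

(12, 13)

(16, 17) + (14, 2). λ = (2 - 17)/(14 - 16) ≡ 4/17 mod 19. 17⁻¹ ≡ 9 (mod 19) since 17·9 = 153 ≡ 1, so λ ≡ 17.
  x = λ² - 16 - 14 = 289 - 30 ≡ 12; y = λ·(16 - 12) - 17 ≡ 13. → (12, 13)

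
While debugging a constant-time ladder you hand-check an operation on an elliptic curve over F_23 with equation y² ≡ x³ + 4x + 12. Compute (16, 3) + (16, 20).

The two points share x = 16 and their y-coordinates satisfy 3 + 20 ≡ 0 (mod 23), so they are inverses. Their sum is ∞.

O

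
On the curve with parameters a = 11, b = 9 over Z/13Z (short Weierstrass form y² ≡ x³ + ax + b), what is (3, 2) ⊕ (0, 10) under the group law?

(7, 0)

(3, 2) + (0, 10). λ = (10 - 2)/(0 - 3) ≡ 8/10 mod 13. 10⁻¹ ≡ 4 (mod 13) since 10·4 = 40 ≡ 1, so λ ≡ 6.
  x = λ² - 3 - 0 = 36 - 3 ≡ 7; y = λ·(3 - 7) - 2 ≡ 0. → (7, 0)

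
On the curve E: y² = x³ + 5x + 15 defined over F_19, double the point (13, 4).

(4, 2)

tangent at (13, 4): λ = (3·13² + 5)/(2·4) ≡ 18/8. 8⁻¹ ≡ 12 (mod 19), so λ ≡ 18·12 ≡ 7.
  x = λ² - 13 - 13 = 49 - 26 ≡ 4; y = λ·(13 - 4) - 4 ≡ 2. → (4, 2)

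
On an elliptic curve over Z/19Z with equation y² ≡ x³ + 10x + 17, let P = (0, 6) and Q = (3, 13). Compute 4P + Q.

(8, 18)

First 4P:
Double-and-add on 4 = (100)₂. Start with P = (0, 6) for the leading 1-bit.
double: tangent at (0, 6): λ = (3·0² + 10)/(2·6) ≡ 10/12. 12⁻¹ ≡ 8 (mod 19), so λ ≡ 10·8 ≡ 4.
  x = λ² - 0 - 0 = 16 - 0 ≡ 16; y = λ·(0 - 16) - 6 ≡ 6. → (16, 6)
double: tangent at (16, 6): λ = (3·16² + 10)/(2·6) ≡ 18/12. 12⁻¹ ≡ 8 (mod 19) since 12·8 = 96 ≡ 1, so λ ≡ 18·8 ≡ 11.
  x = λ² - 16 - 16 = 121 - 32 ≡ 13; y = λ·(16 - 13) - 6 ≡ 8. → (13, 8)
4P = (13, 8).
Finally 4P + Q:
(13, 8) + (3, 13). λ = (13 - 8)/(3 - 13) ≡ 5/9 mod 19. 9⁻¹ ≡ 17 (mod 19), so λ ≡ 9.
  x = λ² - 13 - 3 = 81 - 16 ≡ 8; y = λ·(13 - 8) - 8 ≡ 18. → (8, 18)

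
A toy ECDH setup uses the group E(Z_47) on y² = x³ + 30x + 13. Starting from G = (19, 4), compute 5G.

(3, 41)

Double-and-add on 5 = (101)₂. Start with G = (19, 4) for the leading 1-bit.
double: tangent at (19, 4): λ = (3·19² + 30)/(2·4) ≡ 32/8. 8⁻¹ ≡ 6 (mod 47), so λ ≡ 32·6 ≡ 4.
  x = λ² - 19 - 19 = 16 - 38 ≡ 25; y = λ·(19 - 25) - 4 ≡ 19. → (25, 19)
double: tangent at (25, 19): λ = (3·25² + 30)/(2·19) ≡ 25/38. 38⁻¹ ≡ 26 (mod 47), so λ ≡ 25·26 ≡ 39.
  x = λ² - 25 - 25 = 1521 - 50 ≡ 14; y = λ·(25 - 14) - 19 ≡ 34. → (14, 34)
add G: (14, 34) + (19, 4). λ = (4 - 34)/(19 - 14) ≡ 17/5 mod 47. 5⁻¹ ≡ 19 (mod 47) since 5·19 = 95 ≡ 1, so λ ≡ 41.
  x = λ² - 14 - 19 = 1681 - 33 ≡ 3; y = λ·(14 - 3) - 34 ≡ 41. → (3, 41)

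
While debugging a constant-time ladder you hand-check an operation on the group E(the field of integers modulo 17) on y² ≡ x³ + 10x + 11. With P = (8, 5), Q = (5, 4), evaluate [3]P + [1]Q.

(13, 3)

First 3P:
Repeated addition: build up to 3P.
2P: tangent at (8, 5): λ = (3·8² + 10)/(2·5) ≡ 15/10. 10⁻¹ ≡ 12 (mod 17), so λ ≡ 15·12 ≡ 10.
  x = λ² - 8 - 8 = 100 - 16 ≡ 16; y = λ·(8 - 16) - 5 ≡ 0. → (16, 0)
3P: (16, 0) + (8, 5). λ = (5 - 0)/(8 - 16) ≡ 5/9 mod 17. 9⁻¹ ≡ 2 (mod 17), so λ ≡ 10.
  x = λ² - 16 - 8 = 100 - 24 ≡ 8; y = λ·(16 - 8) - 0 ≡ 12. → (8, 12)
3P = (8, 12).
Finally 3P + Q:
(8, 12) + (5, 4). λ = (4 - 12)/(5 - 8) ≡ 9/14 mod 17. 14⁻¹ ≡ 11 (mod 17), so λ ≡ 14.
  x = λ² - 8 - 5 = 196 - 13 ≡ 13; y = λ·(8 - 13) - 12 ≡ 3. → (13, 3)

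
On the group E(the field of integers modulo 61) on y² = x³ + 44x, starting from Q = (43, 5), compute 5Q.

(50, 25)

Double-and-add on 5 = (101)₂. Start with Q = (43, 5) for the leading 1-bit.
double: tangent at (43, 5): λ = (3·43² + 44)/(2·5) ≡ 40/10. 10⁻¹ ≡ 55 (mod 61), so λ ≡ 40·55 ≡ 4.
  x = λ² - 43 - 43 = 16 - 86 ≡ 52; y = λ·(43 - 52) - 5 ≡ 20. → (52, 20)
double: tangent at (52, 20): λ = (3·52² + 44)/(2·20) ≡ 43/40. 40⁻¹ ≡ 29 (mod 61) since 40·29 = 1160 ≡ 1, so λ ≡ 43·29 ≡ 27.
  x = λ² - 52 - 52 = 729 - 104 ≡ 15; y = λ·(52 - 15) - 20 ≡ 3. → (15, 3)
add Q: (15, 3) + (43, 5). λ = (5 - 3)/(43 - 15) ≡ 2/28 mod 61. 28⁻¹ ≡ 24 (mod 61), so λ ≡ 48.
  x = λ² - 15 - 43 = 2304 - 58 ≡ 50; y = λ·(15 - 50) - 3 ≡ 25. → (50, 25)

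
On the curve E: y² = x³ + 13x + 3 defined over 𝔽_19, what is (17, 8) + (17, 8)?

(8, 12)

tangent at (17, 8): λ = (3·17² + 13)/(2·8) ≡ 6/16. 16⁻¹ ≡ 6 (mod 19), so λ ≡ 6·6 ≡ 17.
  x = λ² - 17 - 17 = 289 - 34 ≡ 8; y = λ·(17 - 8) - 8 ≡ 12. → (8, 12)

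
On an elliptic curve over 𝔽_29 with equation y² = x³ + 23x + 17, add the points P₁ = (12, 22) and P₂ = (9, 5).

(24, 26)

(12, 22) + (9, 5). λ = (5 - 22)/(9 - 12) ≡ 12/26 mod 29. 26⁻¹ ≡ 19 (mod 29) since 26·19 = 494 ≡ 1, so λ ≡ 25.
  x = λ² - 12 - 9 = 625 - 21 ≡ 24; y = λ·(12 - 24) - 22 ≡ 26. → (24, 26)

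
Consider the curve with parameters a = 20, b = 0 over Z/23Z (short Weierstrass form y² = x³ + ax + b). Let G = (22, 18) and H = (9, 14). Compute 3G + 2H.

First 3G:
Repeated addition: build up to 3G.
2G: tangent at (22, 18): λ = (3·22² + 20)/(2·18) ≡ 0/13. 13⁻¹ ≡ 16 (mod 23), so λ ≡ 0·16 ≡ 0.
  x = λ² - 22 - 22 = 0 - 44 ≡ 2; y = λ·(22 - 2) - 18 ≡ 5. → (2, 5)
3G: (2, 5) + (22, 18). λ = (18 - 5)/(22 - 2) ≡ 13/20 mod 23. 20⁻¹ ≡ 15 (mod 23) since 20·15 = 300 ≡ 1, so λ ≡ 11.
  x = λ² - 2 - 22 = 121 - 24 ≡ 5; y = λ·(2 - 5) - 5 ≡ 8. → (5, 8)
3G = (5, 8).
Next 2H:
Repeated addition: build up to 2H.
2H: tangent at (9, 14): λ = (3·9² + 20)/(2·14) ≡ 10/5. 5⁻¹ ≡ 14 (mod 23), so λ ≡ 10·14 ≡ 2.
  x = λ² - 9 - 9 = 4 - 18 ≡ 9; y = λ·(9 - 9) - 14 ≡ 9. → (9, 9)
2H = (9, 9).
Finally 3G + 2H:
(5, 8) + (9, 9). λ = (9 - 8)/(9 - 5) ≡ 1/4 mod 23. 4⁻¹ ≡ 6 (mod 23) since 4·6 = 24 ≡ 1, so λ ≡ 6.
  x = λ² - 5 - 9 = 36 - 14 ≡ 22; y = λ·(5 - 22) - 8 ≡ 5. → (22, 5)

(22, 5)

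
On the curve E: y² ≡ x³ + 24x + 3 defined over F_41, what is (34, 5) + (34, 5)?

tangent at (34, 5): λ = (3·34² + 24)/(2·5) ≡ 7/10. 10⁻¹ ≡ 37 (mod 41) since 10·37 = 370 ≡ 1, so λ ≡ 7·37 ≡ 13.
  x = λ² - 34 - 34 = 169 - 68 ≡ 19; y = λ·(34 - 19) - 5 ≡ 26. → (19, 26)

(19, 26)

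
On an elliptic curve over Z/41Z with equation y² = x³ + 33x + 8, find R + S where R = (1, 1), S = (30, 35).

(26, 22)

(1, 1) + (30, 35). λ = (35 - 1)/(30 - 1) ≡ 34/29 mod 41. 29⁻¹ ≡ 17 (mod 41), so λ ≡ 4.
  x = λ² - 1 - 30 = 16 - 31 ≡ 26; y = λ·(1 - 26) - 1 ≡ 22. → (26, 22)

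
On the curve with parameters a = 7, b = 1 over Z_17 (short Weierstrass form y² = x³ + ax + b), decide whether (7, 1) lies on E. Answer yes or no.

y² = 1² ≡ 1; x³ + 7x + 1 = 393 ≡ 2 (mod 17). 1 ≠ 2.

no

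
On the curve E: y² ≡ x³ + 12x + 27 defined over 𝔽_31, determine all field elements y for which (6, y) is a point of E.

6, 25

x³ + 12x + 27 = 315 ≡ 5 (mod 31).
Square roots of 5 mod 31: 6 and 25 (since 6² = 36 ≡ 5).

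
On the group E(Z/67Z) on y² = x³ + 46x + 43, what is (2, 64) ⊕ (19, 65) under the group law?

(62, 31)

(2, 64) + (19, 65). λ = (65 - 64)/(19 - 2) ≡ 1/17 mod 67. 17⁻¹ ≡ 4 (mod 67), so λ ≡ 4.
  x = λ² - 2 - 19 = 16 - 21 ≡ 62; y = λ·(2 - 62) - 64 ≡ 31. → (62, 31)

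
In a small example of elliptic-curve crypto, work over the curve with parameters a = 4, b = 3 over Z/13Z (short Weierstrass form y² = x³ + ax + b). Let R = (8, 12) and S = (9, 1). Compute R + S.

(8, 12) + (9, 1). λ = (1 - 12)/(9 - 8) ≡ 2/1 mod 13. 1⁻¹ ≡ 1 (mod 13), so λ ≡ 2.
  x = λ² - 8 - 9 = 4 - 17 ≡ 0; y = λ·(8 - 0) - 12 ≡ 4. → (0, 4)

(0, 4)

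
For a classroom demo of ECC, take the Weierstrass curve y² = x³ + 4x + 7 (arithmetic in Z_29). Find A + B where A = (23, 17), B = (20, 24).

(14, 20)

(23, 17) + (20, 24). λ = (24 - 17)/(20 - 23) ≡ 7/26 mod 29. 26⁻¹ ≡ 19 (mod 29), so λ ≡ 17.
  x = λ² - 23 - 20 = 289 - 43 ≡ 14; y = λ·(23 - 14) - 17 ≡ 20. → (14, 20)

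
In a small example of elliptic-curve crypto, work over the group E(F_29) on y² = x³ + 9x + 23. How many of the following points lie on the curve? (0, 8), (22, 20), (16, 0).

2

(0, 8): 8² ≡ 6, rhs ≡ 23 → off.
(22, 20): 20² ≡ 23, rhs ≡ 23 → on.
(16, 0): 0² ≡ 0, rhs ≡ 0 → on.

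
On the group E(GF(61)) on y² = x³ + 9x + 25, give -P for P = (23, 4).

(23, 57)

-(23, 4) = (23, -4 mod 61) = (23, 57).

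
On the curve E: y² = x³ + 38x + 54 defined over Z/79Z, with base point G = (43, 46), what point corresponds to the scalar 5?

Double-and-add on 5 = (101)₂. Start with G = (43, 46) for the leading 1-bit.
double: tangent at (43, 46): λ = (3·43² + 38)/(2·46) ≡ 55/13. 13⁻¹ ≡ 73 (mod 79) since 13·73 = 949 ≡ 1, so λ ≡ 55·73 ≡ 65.
  x = λ² - 43 - 43 = 4225 - 86 ≡ 31; y = λ·(43 - 31) - 46 ≡ 23. → (31, 23)
double: tangent at (31, 23): λ = (3·31² + 38)/(2·23) ≡ 77/46. 46⁻¹ ≡ 67 (mod 79), so λ ≡ 77·67 ≡ 24.
  x = λ² - 31 - 31 = 576 - 62 ≡ 40; y = λ·(31 - 40) - 23 ≡ 77. → (40, 77)
add G: (40, 77) + (43, 46). λ = (46 - 77)/(43 - 40) ≡ 48/3 mod 79. 3⁻¹ ≡ 53 (mod 79), so λ ≡ 16.
  x = λ² - 40 - 43 = 256 - 83 ≡ 15; y = λ·(40 - 15) - 77 ≡ 7. → (15, 7)

(15, 7)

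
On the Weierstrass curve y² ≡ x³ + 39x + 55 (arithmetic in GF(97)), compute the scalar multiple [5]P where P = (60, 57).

Repeated addition: build up to 5P.
2P: tangent at (60, 57): λ = (3·60² + 39)/(2·57) ≡ 72/17. 17⁻¹ ≡ 40 (mod 97) since 17·40 = 680 ≡ 1, so λ ≡ 72·40 ≡ 67.
  x = λ² - 60 - 60 = 4489 - 120 ≡ 4; y = λ·(60 - 4) - 57 ≡ 9. → (4, 9)
3P: (4, 9) + (60, 57). λ = (57 - 9)/(60 - 4) ≡ 48/56 mod 97. 56⁻¹ ≡ 26 (mod 97) since 56·26 = 1456 ≡ 1, so λ ≡ 84.
  x = λ² - 4 - 60 = 7056 - 64 ≡ 8; y = λ·(4 - 8) - 9 ≡ 43. → (8, 43)
4P: (8, 43) + (60, 57). λ = (57 - 43)/(60 - 8) ≡ 14/52 mod 97. 52⁻¹ ≡ 28 (mod 97) since 52·28 = 1456 ≡ 1, so λ ≡ 4.
  x = λ² - 8 - 60 = 16 - 68 ≡ 45; y = λ·(8 - 45) - 43 ≡ 3. → (45, 3)
5P: (45, 3) + (60, 57). λ = (57 - 3)/(60 - 45) ≡ 54/15 mod 97. 15⁻¹ ≡ 13 (mod 97), so λ ≡ 23.
  x = λ² - 45 - 60 = 529 - 105 ≡ 36; y = λ·(45 - 36) - 3 ≡ 10. → (36, 10)

(36, 10)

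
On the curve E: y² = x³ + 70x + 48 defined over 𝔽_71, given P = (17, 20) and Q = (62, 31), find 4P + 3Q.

(48, 51)

First 4P:
Repeated addition: build up to 4P.
2P: tangent at (17, 20): λ = (3·17² + 70)/(2·20) ≡ 14/40. 40⁻¹ ≡ 16 (mod 71), so λ ≡ 14·16 ≡ 11.
  x = λ² - 17 - 17 = 121 - 34 ≡ 16; y = λ·(17 - 16) - 20 ≡ 62. → (16, 62)
3P: (16, 62) + (17, 20). λ = (20 - 62)/(17 - 16) ≡ 29/1 mod 71. 1⁻¹ ≡ 1 (mod 71) since 1·1 = 1 ≡ 1, so λ ≡ 29.
  x = λ² - 16 - 17 = 841 - 33 ≡ 27; y = λ·(16 - 27) - 62 ≡ 45. → (27, 45)
4P: (27, 45) + (17, 20). λ = (20 - 45)/(17 - 27) ≡ 46/61 mod 71. 61⁻¹ ≡ 7 (mod 71) since 61·7 = 427 ≡ 1, so λ ≡ 38.
  x = λ² - 27 - 17 = 1444 - 44 ≡ 51; y = λ·(27 - 51) - 45 ≡ 37. → (51, 37)
4P = (51, 37).
Next 3Q:
Repeated addition: build up to 3Q.
2Q: tangent at (62, 31): λ = (3·62² + 70)/(2·31) ≡ 29/62. 62⁻¹ ≡ 63 (mod 71) since 62·63 = 3906 ≡ 1, so λ ≡ 29·63 ≡ 52.
  x = λ² - 62 - 62 = 2704 - 124 ≡ 24; y = λ·(62 - 24) - 31 ≡ 28. → (24, 28)
3Q: (24, 28) + (62, 31). λ = (31 - 28)/(62 - 24) ≡ 3/38 mod 71. 38⁻¹ ≡ 43 (mod 71), so λ ≡ 58.
  x = λ² - 24 - 62 = 3364 - 86 ≡ 12; y = λ·(24 - 12) - 28 ≡ 29. → (12, 29)
3Q = (12, 29).
Finally 4P + 3Q:
(51, 37) + (12, 29). λ = (29 - 37)/(12 - 51) ≡ 63/32 mod 71. 32⁻¹ ≡ 20 (mod 71) since 32·20 = 640 ≡ 1, so λ ≡ 53.
  x = λ² - 51 - 12 = 2809 - 63 ≡ 48; y = λ·(51 - 48) - 37 ≡ 51. → (48, 51)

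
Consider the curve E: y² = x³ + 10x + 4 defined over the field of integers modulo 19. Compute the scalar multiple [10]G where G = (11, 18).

Double-and-add on 10 = (1010)₂. Start with G = (11, 18) for the leading 1-bit.
double: tangent at (11, 18): λ = (3·11² + 10)/(2·18) ≡ 12/17. 17⁻¹ ≡ 9 (mod 19) since 17·9 = 153 ≡ 1, so λ ≡ 12·9 ≡ 13.
  x = λ² - 11 - 11 = 169 - 22 ≡ 14; y = λ·(11 - 14) - 18 ≡ 0. → (14, 0)
double: (14, 0) + (14, 0): same x and y₁ ≡ -y₂, so the sum is 𝒪.
add G: 𝒪 + (11, 18) = (11, 18) (identity).
double: tangent at (11, 18): λ = (3·11² + 10)/(2·18) ≡ 12/17. 17⁻¹ ≡ 9 (mod 19) since 17·9 = 153 ≡ 1, so λ ≡ 12·9 ≡ 13.
  x = λ² - 11 - 11 = 169 - 22 ≡ 14; y = λ·(11 - 14) - 18 ≡ 0. → (14, 0)

(14, 0)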